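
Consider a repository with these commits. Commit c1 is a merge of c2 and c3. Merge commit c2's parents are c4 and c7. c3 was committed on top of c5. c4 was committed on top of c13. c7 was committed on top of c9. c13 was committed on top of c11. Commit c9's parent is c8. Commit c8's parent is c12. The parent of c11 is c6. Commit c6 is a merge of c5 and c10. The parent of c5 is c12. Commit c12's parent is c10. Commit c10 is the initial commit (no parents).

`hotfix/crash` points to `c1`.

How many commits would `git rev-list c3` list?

Walking parent pointers from c3: reachable set = {c10, c12, c3, c5}.
That is 4 commits.

4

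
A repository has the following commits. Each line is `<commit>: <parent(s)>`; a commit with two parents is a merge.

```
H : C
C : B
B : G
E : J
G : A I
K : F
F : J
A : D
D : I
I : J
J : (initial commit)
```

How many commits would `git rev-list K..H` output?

Reachable from H: {A, B, C, D, G, H, I, J}.
Reachable from K: {F, J, K}.
In H's history but not K's: {A, B, C, D, G, H, I} — 7 commits.

7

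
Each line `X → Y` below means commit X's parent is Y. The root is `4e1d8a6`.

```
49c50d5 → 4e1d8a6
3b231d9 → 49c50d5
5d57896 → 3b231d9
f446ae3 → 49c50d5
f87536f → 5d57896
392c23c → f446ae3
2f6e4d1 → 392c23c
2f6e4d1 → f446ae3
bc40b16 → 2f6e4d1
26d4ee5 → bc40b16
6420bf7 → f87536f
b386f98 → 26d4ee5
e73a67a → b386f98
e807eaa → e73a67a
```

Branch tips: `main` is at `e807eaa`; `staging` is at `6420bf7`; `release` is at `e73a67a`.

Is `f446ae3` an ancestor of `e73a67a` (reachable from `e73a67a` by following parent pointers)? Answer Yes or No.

Yes

Ancestors of e73a67a (commits reachable by following parents): {26d4ee5, 2f6e4d1, 392c23c, 49c50d5, 4e1d8a6, b386f98, bc40b16, e73a67a, f446ae3}.
f446ae3 is in that set, so it is an ancestor of e73a67a.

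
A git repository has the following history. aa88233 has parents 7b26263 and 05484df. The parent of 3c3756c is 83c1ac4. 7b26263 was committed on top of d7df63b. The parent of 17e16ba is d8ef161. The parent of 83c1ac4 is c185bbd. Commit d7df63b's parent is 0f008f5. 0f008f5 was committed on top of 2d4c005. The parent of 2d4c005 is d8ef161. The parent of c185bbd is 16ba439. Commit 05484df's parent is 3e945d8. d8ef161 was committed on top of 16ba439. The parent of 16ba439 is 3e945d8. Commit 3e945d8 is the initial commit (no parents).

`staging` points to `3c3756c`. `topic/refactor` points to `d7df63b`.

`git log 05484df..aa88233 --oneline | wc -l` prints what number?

Reachable from aa88233: {05484df, 0f008f5, 16ba439, 2d4c005, 3e945d8, 7b26263, aa88233, d7df63b, d8ef161}.
Reachable from 05484df: {05484df, 3e945d8}.
In aa88233's history but not 05484df's: {0f008f5, 16ba439, 2d4c005, 7b26263, aa88233, d7df63b, d8ef161} — 7 commits.

7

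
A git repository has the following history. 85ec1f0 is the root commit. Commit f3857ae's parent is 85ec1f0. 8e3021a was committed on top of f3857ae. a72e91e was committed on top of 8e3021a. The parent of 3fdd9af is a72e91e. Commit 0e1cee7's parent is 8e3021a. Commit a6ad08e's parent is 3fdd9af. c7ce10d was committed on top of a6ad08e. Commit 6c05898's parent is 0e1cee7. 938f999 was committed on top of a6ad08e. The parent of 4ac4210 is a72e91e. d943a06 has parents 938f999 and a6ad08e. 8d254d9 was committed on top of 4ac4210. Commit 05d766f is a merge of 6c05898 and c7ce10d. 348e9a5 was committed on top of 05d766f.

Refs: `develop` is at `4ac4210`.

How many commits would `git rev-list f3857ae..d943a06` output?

Reachable from d943a06: {3fdd9af, 85ec1f0, 8e3021a, 938f999, a6ad08e, a72e91e, d943a06, f3857ae}.
Reachable from f3857ae: {85ec1f0, f3857ae}.
In d943a06's history but not f3857ae's: {3fdd9af, 8e3021a, 938f999, a6ad08e, a72e91e, d943a06} — 6 commits.

6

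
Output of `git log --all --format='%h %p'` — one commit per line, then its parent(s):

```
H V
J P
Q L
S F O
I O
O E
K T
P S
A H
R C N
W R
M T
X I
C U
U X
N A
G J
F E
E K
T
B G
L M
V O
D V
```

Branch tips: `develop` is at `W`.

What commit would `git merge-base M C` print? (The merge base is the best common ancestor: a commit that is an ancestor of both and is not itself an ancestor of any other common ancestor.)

T

Ancestors of M: {M, T}.
Ancestors of C: {C, E, I, K, O, T, U, X}.
Common ancestors: {T}.
The only common ancestor is T, so it is the merge base.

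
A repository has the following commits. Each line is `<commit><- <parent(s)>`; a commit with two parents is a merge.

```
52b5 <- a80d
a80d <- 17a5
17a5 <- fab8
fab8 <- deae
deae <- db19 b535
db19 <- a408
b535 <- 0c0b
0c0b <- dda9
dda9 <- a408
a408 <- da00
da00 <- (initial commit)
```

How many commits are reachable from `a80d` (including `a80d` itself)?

Walking parent pointers from a80d: reachable set = {0c0b, 17a5, a408, a80d, b535, da00, db19, dda9, deae, fab8}.
That is 10 commits.

10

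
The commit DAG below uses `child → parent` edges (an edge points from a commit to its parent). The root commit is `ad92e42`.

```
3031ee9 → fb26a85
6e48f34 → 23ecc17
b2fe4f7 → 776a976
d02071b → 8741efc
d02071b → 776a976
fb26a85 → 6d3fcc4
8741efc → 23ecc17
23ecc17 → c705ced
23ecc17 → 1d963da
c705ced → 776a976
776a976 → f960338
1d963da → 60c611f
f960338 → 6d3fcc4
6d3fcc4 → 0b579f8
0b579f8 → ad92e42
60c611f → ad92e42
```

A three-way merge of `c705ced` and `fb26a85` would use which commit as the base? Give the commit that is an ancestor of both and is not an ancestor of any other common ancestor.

Ancestors of c705ced: {0b579f8, 6d3fcc4, 776a976, ad92e42, c705ced, f960338}.
Ancestors of fb26a85: {0b579f8, 6d3fcc4, ad92e42, fb26a85}.
Common ancestors: {0b579f8, 6d3fcc4, ad92e42}.
Among these, 6d3fcc4 is not an ancestor of any other common ancestor — it is the merge base.

6d3fcc4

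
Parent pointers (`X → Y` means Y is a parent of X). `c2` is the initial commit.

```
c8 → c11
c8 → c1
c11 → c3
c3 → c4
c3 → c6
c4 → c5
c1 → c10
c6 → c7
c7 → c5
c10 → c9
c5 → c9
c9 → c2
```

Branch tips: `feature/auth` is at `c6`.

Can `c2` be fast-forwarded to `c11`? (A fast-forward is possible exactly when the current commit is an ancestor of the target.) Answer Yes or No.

Yes

A fast-forward from c2 to c11 is possible iff c2 is an ancestor of c11.
Ancestors of c11: {c11, c2, c3, c4, c5, c6, c7, c9}.
c2 is among them, so fast-forward is possible.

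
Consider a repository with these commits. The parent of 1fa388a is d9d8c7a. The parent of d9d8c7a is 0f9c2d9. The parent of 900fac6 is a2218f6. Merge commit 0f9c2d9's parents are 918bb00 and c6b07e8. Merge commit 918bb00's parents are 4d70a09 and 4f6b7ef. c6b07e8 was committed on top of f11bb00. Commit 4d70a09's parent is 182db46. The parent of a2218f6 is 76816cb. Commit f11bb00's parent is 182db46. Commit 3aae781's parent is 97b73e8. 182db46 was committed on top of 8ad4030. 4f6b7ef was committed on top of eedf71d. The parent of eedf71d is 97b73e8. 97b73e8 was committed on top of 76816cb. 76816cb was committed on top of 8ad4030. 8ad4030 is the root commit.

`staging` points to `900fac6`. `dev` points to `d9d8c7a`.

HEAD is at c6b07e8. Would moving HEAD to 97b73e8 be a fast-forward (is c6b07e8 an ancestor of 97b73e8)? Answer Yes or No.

A fast-forward from c6b07e8 to 97b73e8 is possible iff c6b07e8 is an ancestor of 97b73e8.
Ancestors of 97b73e8: {76816cb, 8ad4030, 97b73e8}.
c6b07e8 is not among them, so fast-forward is not possible.

No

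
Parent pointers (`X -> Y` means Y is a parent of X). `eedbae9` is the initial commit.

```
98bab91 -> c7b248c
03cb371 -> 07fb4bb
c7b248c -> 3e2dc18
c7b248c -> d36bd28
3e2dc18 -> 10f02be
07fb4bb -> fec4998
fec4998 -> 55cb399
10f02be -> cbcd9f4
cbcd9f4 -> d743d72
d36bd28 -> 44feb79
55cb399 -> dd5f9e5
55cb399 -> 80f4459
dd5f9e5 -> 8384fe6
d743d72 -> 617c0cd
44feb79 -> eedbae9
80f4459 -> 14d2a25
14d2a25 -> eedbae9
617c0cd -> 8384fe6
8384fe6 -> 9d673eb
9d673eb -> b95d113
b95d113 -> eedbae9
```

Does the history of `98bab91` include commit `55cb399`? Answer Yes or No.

No

Ancestors of 98bab91: {10f02be, 3e2dc18, 44feb79, 617c0cd, 8384fe6, 98bab91, 9d673eb, b95d113, c7b248c, cbcd9f4, d36bd28, d743d72, eedbae9}.
55cb399 is not in that set, so it is not an ancestor of 98bab91.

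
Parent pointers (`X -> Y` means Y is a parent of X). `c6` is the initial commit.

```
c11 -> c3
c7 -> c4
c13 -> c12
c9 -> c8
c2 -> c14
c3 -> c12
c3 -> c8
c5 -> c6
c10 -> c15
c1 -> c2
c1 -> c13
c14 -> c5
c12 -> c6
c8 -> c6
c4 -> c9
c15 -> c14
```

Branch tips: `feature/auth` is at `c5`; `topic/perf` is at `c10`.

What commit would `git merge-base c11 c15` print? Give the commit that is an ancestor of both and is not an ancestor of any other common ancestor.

Ancestors of c11: {c11, c12, c3, c6, c8}.
Ancestors of c15: {c14, c15, c5, c6}.
Common ancestors: {c6}.
The only common ancestor is c6, so it is the merge base.

c6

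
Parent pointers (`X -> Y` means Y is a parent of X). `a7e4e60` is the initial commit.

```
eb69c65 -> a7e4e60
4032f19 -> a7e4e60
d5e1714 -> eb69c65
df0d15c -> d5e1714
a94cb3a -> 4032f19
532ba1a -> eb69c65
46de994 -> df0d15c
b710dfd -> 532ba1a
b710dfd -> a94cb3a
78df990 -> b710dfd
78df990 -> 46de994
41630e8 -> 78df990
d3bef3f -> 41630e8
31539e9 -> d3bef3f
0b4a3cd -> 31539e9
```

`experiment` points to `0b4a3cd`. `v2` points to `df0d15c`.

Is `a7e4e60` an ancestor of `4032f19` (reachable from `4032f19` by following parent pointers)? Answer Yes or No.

Yes

Ancestors of 4032f19 (commits reachable by following parents): {4032f19, a7e4e60}.
a7e4e60 is in that set, so it is an ancestor of 4032f19.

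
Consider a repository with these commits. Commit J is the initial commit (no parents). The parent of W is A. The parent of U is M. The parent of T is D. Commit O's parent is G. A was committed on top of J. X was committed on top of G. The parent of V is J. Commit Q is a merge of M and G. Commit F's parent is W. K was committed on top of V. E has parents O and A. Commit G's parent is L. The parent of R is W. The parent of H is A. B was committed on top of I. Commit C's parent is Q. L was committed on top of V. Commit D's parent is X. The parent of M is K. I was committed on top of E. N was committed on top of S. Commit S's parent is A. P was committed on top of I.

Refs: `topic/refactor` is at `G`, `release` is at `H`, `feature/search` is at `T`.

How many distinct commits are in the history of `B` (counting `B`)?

Walking parent pointers from B: reachable set = {A, B, E, G, I, J, L, O, V}.
That is 9 commits.

9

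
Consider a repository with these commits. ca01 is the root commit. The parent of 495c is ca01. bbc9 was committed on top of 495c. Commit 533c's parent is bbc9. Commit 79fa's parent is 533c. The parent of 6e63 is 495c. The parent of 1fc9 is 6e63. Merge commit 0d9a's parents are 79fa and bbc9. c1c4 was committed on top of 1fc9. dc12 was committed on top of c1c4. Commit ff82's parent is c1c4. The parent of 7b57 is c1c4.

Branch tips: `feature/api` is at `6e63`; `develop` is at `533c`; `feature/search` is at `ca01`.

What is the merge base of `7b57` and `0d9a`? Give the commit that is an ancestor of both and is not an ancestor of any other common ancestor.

495c

Ancestors of 7b57: {1fc9, 495c, 6e63, 7b57, c1c4, ca01}.
Ancestors of 0d9a: {0d9a, 495c, 533c, 79fa, bbc9, ca01}.
Common ancestors: {495c, ca01}.
Among these, 495c is not an ancestor of any other common ancestor — it is the merge base.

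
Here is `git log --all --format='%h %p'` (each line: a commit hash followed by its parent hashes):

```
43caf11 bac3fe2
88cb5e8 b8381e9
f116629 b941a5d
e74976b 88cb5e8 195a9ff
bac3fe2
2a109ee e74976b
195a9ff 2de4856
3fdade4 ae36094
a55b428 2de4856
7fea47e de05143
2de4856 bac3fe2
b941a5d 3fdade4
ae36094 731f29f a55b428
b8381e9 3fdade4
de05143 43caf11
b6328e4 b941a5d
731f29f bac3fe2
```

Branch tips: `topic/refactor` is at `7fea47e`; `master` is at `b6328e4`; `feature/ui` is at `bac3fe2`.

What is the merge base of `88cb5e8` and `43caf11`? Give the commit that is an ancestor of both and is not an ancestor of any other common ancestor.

bac3fe2

Ancestors of 88cb5e8: {2de4856, 3fdade4, 731f29f, 88cb5e8, a55b428, ae36094, b8381e9, bac3fe2}.
Ancestors of 43caf11: {43caf11, bac3fe2}.
Common ancestors: {bac3fe2}.
The only common ancestor is bac3fe2, so it is the merge base.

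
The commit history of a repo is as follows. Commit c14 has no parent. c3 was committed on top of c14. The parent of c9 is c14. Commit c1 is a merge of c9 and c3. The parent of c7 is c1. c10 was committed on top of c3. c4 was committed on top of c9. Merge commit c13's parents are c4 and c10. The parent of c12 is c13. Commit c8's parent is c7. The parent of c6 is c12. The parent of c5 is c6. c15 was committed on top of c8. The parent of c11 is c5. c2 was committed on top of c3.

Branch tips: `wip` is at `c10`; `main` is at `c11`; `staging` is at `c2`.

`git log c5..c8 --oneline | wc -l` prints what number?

Reachable from c8: {c1, c14, c3, c7, c8, c9}.
Reachable from c5: {c10, c12, c13, c14, c3, c4, c5, c6, c9}.
In c8's history but not c5's: {c1, c7, c8} — 3 commits.

3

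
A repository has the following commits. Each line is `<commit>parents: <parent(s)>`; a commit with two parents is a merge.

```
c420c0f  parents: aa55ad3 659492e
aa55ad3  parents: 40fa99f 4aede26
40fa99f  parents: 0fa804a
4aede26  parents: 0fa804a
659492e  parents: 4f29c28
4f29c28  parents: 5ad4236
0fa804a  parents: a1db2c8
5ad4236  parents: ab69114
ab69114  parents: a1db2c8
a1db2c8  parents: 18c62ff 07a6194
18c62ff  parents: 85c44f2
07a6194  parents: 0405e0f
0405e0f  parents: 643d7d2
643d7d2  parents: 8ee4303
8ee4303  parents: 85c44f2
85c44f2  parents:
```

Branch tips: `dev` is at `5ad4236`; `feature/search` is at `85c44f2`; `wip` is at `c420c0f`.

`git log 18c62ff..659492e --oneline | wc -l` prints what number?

Reachable from 659492e: {0405e0f, 07a6194, 18c62ff, 4f29c28, 5ad4236, 643d7d2, 659492e, 85c44f2, 8ee4303, a1db2c8, ab69114}.
Reachable from 18c62ff: {18c62ff, 85c44f2}.
In 659492e's history but not 18c62ff's: {0405e0f, 07a6194, 4f29c28, 5ad4236, 643d7d2, 659492e, 8ee4303, a1db2c8, ab69114} — 9 commits.

9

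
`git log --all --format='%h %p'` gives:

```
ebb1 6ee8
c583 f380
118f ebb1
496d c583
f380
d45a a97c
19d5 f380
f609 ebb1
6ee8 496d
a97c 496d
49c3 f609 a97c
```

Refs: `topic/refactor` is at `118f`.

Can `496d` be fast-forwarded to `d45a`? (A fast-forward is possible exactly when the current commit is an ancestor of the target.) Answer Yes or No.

A fast-forward from 496d to d45a is possible iff 496d is an ancestor of d45a.
Ancestors of d45a: {496d, a97c, c583, d45a, f380}.
496d is among them, so fast-forward is possible.

Yes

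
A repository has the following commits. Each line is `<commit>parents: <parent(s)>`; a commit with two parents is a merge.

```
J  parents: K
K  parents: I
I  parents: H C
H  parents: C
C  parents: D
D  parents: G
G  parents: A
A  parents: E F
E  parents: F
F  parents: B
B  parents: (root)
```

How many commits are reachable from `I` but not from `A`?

5

Reachable from I: {A, B, C, D, E, F, G, H, I}.
Reachable from A: {A, B, E, F}.
In I's history but not A's: {C, D, G, H, I} — 5 commits.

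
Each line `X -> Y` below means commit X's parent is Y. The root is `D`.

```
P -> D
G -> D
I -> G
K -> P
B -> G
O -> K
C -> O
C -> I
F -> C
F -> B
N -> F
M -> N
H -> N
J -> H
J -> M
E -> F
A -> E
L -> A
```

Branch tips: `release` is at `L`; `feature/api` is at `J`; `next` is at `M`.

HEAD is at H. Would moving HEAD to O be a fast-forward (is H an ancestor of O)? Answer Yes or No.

No

A fast-forward from H to O is possible iff H is an ancestor of O.
Ancestors of O: {D, K, O, P}.
H is not among them, so fast-forward is not possible.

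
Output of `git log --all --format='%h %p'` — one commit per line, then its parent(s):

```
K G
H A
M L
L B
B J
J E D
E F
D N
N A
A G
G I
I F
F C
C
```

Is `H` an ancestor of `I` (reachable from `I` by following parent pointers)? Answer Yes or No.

No

Ancestors of I: {C, F, I}.
H is not in that set, so it is not an ancestor of I.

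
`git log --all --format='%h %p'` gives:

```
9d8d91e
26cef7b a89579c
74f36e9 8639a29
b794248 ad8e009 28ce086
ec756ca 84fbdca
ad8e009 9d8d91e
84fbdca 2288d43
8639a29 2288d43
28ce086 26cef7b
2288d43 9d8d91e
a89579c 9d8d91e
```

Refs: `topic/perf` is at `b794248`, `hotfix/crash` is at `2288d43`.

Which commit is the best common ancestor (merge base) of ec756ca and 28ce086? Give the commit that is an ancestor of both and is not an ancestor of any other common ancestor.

9d8d91e

Ancestors of ec756ca: {2288d43, 84fbdca, 9d8d91e, ec756ca}.
Ancestors of 28ce086: {26cef7b, 28ce086, 9d8d91e, a89579c}.
Common ancestors: {9d8d91e}.
The only common ancestor is 9d8d91e, so it is the merge base.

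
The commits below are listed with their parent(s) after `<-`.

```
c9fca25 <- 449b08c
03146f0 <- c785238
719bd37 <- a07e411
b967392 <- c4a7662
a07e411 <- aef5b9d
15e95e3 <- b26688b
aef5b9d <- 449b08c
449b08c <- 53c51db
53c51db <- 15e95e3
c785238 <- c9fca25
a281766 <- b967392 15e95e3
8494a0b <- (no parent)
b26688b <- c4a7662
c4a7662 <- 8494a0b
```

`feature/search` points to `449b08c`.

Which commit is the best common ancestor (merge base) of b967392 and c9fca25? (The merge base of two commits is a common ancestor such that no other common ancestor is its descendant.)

c4a7662

Ancestors of b967392: {8494a0b, b967392, c4a7662}.
Ancestors of c9fca25: {15e95e3, 449b08c, 53c51db, 8494a0b, b26688b, c4a7662, c9fca25}.
Common ancestors: {8494a0b, c4a7662}.
Among these, c4a7662 is not an ancestor of any other common ancestor — it is the merge base.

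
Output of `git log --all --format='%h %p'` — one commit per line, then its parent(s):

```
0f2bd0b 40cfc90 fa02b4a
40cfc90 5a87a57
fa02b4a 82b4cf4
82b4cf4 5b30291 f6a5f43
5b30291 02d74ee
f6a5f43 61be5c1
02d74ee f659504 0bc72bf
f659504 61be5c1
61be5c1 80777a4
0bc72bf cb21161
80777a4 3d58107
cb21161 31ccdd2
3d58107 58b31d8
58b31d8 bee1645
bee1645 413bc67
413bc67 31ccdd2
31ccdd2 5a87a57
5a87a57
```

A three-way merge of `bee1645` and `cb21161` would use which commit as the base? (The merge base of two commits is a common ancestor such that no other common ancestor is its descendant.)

31ccdd2

Ancestors of bee1645: {31ccdd2, 413bc67, 5a87a57, bee1645}.
Ancestors of cb21161: {31ccdd2, 5a87a57, cb21161}.
Common ancestors: {31ccdd2, 5a87a57}.
Among these, 31ccdd2 is not an ancestor of any other common ancestor — it is the merge base.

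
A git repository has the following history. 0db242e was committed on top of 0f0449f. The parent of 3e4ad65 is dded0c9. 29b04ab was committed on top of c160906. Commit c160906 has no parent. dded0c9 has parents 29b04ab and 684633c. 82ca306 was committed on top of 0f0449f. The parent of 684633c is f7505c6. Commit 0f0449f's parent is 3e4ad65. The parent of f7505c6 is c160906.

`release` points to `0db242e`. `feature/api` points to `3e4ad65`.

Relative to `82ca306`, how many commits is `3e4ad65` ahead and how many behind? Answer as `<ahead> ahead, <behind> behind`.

0 ahead, 2 behind

Reachable from 3e4ad65: {29b04ab, 3e4ad65, 684633c, c160906, dded0c9, f7505c6}.
Reachable from 82ca306: {0f0449f, 29b04ab, 3e4ad65, 684633c, 82ca306, c160906, dded0c9, f7505c6}.
Only in 3e4ad65's history (ahead): {} — 0.
Only in 82ca306's history (behind): {0f0449f, 82ca306} — 2.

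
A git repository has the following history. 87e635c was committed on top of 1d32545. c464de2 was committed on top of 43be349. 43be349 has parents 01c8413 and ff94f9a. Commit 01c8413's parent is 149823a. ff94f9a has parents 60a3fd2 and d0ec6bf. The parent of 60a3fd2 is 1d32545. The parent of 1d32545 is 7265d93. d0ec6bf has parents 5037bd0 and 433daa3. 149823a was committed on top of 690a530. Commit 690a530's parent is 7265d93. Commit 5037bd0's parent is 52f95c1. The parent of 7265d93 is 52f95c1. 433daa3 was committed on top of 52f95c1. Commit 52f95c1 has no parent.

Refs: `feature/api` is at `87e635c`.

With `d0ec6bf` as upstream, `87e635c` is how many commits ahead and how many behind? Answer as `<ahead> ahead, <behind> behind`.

3 ahead, 3 behind

Reachable from 87e635c: {1d32545, 52f95c1, 7265d93, 87e635c}.
Reachable from d0ec6bf: {433daa3, 5037bd0, 52f95c1, d0ec6bf}.
Only in 87e635c's history (ahead): {1d32545, 7265d93, 87e635c} — 3.
Only in d0ec6bf's history (behind): {433daa3, 5037bd0, d0ec6bf} — 3.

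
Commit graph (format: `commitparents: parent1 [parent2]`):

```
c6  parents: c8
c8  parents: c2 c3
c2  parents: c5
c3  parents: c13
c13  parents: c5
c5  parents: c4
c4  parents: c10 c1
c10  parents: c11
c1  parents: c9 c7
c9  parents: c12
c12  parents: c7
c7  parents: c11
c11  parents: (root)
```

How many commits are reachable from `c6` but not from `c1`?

Reachable from c6: {c1, c10, c11, c12, c13, c2, c3, c4, c5, c6, c7, c8, c9}.
Reachable from c1: {c1, c11, c12, c7, c9}.
In c6's history but not c1's: {c10, c13, c2, c3, c4, c5, c6, c8} — 8 commits.

8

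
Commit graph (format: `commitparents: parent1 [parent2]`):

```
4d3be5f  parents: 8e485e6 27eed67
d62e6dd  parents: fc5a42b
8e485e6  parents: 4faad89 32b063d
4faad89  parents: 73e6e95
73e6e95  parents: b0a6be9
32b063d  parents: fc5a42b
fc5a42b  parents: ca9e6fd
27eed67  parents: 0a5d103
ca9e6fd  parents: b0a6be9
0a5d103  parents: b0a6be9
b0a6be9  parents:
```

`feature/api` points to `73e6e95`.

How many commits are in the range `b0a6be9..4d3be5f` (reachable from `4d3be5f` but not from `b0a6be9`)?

9

Reachable from 4d3be5f: {0a5d103, 27eed67, 32b063d, 4d3be5f, 4faad89, 73e6e95, 8e485e6, b0a6be9, ca9e6fd, fc5a42b}.
Reachable from b0a6be9: {b0a6be9}.
In 4d3be5f's history but not b0a6be9's: {0a5d103, 27eed67, 32b063d, 4d3be5f, 4faad89, 73e6e95, 8e485e6, ca9e6fd, fc5a42b} — 9 commits.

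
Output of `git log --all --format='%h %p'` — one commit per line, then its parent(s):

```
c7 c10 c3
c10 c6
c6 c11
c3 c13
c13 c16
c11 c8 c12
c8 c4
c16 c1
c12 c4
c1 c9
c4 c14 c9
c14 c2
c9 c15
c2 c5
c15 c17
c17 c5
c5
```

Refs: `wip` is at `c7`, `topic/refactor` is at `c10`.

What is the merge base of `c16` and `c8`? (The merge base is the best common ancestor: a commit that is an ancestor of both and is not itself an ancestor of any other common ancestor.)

c9

Ancestors of c16: {c1, c15, c16, c17, c5, c9}.
Ancestors of c8: {c14, c15, c17, c2, c4, c5, c8, c9}.
Common ancestors: {c15, c17, c5, c9}.
Among these, c9 is not an ancestor of any other common ancestor — it is the merge base.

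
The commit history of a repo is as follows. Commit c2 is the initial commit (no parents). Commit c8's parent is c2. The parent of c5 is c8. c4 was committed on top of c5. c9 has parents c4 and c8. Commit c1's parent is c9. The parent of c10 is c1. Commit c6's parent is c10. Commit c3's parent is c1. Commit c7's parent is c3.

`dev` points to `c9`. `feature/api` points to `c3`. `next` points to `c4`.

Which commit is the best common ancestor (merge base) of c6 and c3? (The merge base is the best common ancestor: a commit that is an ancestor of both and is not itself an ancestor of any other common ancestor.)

c1

Ancestors of c6: {c1, c10, c2, c4, c5, c6, c8, c9}.
Ancestors of c3: {c1, c2, c3, c4, c5, c8, c9}.
Common ancestors: {c1, c2, c4, c5, c8, c9}.
Among these, c1 is not an ancestor of any other common ancestor — it is the merge base.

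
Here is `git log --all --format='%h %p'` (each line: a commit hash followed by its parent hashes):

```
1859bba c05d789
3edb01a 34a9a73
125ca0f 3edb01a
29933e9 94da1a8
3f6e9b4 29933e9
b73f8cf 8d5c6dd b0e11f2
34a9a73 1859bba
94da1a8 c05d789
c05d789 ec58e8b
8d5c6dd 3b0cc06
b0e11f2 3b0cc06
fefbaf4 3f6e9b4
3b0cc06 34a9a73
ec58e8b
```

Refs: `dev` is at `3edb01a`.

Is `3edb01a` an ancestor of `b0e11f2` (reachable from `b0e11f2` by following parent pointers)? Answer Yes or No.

Ancestors of b0e11f2: {1859bba, 34a9a73, 3b0cc06, b0e11f2, c05d789, ec58e8b}.
3edb01a is not in that set, so it is not an ancestor of b0e11f2.

No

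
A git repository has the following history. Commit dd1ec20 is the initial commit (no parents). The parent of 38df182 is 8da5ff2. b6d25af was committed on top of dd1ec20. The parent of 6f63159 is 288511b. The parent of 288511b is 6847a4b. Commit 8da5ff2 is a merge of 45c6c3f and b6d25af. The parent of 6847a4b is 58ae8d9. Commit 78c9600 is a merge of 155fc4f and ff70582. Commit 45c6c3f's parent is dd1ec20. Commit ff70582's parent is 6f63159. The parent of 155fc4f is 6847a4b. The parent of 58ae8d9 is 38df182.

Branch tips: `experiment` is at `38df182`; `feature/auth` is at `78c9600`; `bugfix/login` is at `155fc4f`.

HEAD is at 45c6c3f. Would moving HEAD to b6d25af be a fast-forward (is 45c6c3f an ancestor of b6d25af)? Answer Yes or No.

No

A fast-forward from 45c6c3f to b6d25af is possible iff 45c6c3f is an ancestor of b6d25af.
Ancestors of b6d25af: {b6d25af, dd1ec20}.
45c6c3f is not among them, so fast-forward is not possible.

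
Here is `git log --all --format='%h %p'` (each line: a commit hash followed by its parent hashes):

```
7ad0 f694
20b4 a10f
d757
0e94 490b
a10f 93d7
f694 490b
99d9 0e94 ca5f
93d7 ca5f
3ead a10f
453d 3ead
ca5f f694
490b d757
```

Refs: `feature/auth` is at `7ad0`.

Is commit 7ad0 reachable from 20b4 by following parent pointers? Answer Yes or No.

No

Ancestors of 20b4: {20b4, 490b, 93d7, a10f, ca5f, d757, f694}.
7ad0 is not in that set, so it is not an ancestor of 20b4.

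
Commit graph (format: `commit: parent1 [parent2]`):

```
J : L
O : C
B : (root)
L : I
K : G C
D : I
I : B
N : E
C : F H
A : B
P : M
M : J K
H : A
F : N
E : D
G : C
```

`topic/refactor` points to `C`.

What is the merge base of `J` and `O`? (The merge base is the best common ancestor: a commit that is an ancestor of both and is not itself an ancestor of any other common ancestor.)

I

Ancestors of J: {B, I, J, L}.
Ancestors of O: {A, B, C, D, E, F, H, I, N, O}.
Common ancestors: {B, I}.
Among these, I is not an ancestor of any other common ancestor — it is the merge base.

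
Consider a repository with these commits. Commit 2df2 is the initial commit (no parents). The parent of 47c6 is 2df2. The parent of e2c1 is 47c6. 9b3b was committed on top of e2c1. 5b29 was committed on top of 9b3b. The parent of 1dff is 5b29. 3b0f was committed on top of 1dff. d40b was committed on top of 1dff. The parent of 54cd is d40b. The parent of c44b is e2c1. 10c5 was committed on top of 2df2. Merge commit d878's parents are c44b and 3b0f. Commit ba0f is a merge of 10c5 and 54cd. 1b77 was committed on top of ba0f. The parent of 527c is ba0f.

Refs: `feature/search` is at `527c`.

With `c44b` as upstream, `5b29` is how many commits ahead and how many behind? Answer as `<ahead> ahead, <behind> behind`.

2 ahead, 1 behind

Reachable from 5b29: {2df2, 47c6, 5b29, 9b3b, e2c1}.
Reachable from c44b: {2df2, 47c6, c44b, e2c1}.
Only in 5b29's history (ahead): {5b29, 9b3b} — 2.
Only in c44b's history (behind): {c44b} — 1.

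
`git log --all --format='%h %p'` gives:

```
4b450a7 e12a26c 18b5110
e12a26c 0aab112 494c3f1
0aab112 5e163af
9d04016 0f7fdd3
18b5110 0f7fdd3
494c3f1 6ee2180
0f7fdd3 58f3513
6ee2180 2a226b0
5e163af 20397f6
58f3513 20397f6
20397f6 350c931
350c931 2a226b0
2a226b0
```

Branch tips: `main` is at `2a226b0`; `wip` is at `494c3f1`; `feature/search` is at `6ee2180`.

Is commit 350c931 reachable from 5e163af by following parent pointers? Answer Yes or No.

Ancestors of 5e163af (commits reachable by following parents): {20397f6, 2a226b0, 350c931, 5e163af}.
350c931 is in that set, so it is an ancestor of 5e163af.

Yes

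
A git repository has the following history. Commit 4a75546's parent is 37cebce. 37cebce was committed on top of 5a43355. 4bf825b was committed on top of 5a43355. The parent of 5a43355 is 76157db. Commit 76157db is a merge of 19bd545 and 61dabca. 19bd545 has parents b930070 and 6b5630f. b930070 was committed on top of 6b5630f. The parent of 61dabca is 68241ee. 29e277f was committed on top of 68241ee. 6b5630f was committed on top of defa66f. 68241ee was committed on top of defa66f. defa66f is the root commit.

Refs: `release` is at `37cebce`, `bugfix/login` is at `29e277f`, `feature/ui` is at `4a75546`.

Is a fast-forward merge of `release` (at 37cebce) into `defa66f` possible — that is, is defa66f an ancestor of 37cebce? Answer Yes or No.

A fast-forward from defa66f to 37cebce is possible iff defa66f is an ancestor of 37cebce.
Ancestors of 37cebce: {19bd545, 37cebce, 5a43355, 61dabca, 68241ee, 6b5630f, 76157db, b930070, defa66f}.
defa66f is among them, so fast-forward is possible.

Yes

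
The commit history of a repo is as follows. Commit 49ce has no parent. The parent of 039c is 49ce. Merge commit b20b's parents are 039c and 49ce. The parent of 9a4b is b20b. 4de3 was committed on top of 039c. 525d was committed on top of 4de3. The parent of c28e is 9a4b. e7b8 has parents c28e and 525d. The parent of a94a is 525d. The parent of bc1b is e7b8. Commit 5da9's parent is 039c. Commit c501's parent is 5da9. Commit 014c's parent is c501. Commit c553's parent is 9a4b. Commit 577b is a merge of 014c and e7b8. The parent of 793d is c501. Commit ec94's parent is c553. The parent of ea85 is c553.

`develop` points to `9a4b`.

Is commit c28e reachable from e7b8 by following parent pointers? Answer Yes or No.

Ancestors of e7b8 (commits reachable by following parents): {039c, 49ce, 4de3, 525d, 9a4b, b20b, c28e, e7b8}.
c28e is in that set, so it is an ancestor of e7b8.

Yes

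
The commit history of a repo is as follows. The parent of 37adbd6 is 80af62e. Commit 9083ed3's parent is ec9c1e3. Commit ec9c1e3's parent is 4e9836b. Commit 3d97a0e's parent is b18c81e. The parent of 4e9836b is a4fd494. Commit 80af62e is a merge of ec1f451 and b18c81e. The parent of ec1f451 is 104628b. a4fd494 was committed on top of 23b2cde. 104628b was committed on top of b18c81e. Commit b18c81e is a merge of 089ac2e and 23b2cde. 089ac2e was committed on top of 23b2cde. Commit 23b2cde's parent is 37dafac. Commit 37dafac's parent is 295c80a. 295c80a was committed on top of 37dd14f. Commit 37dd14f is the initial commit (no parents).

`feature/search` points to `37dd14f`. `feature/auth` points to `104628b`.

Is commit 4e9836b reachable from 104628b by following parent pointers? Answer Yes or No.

Ancestors of 104628b: {089ac2e, 104628b, 23b2cde, 295c80a, 37dafac, 37dd14f, b18c81e}.
4e9836b is not in that set, so it is not an ancestor of 104628b.

No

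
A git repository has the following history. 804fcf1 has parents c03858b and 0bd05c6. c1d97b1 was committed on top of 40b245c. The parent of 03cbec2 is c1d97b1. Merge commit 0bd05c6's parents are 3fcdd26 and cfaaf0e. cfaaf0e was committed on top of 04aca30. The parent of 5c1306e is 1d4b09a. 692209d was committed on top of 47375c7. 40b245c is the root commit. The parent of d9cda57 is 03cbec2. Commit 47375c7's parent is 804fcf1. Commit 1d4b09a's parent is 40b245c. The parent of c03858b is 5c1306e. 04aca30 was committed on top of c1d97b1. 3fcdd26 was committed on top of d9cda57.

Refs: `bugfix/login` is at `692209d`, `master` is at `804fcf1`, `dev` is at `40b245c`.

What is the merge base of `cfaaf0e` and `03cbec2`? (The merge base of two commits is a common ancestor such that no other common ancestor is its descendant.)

Ancestors of cfaaf0e: {04aca30, 40b245c, c1d97b1, cfaaf0e}.
Ancestors of 03cbec2: {03cbec2, 40b245c, c1d97b1}.
Common ancestors: {40b245c, c1d97b1}.
Among these, c1d97b1 is not an ancestor of any other common ancestor — it is the merge base.

c1d97b1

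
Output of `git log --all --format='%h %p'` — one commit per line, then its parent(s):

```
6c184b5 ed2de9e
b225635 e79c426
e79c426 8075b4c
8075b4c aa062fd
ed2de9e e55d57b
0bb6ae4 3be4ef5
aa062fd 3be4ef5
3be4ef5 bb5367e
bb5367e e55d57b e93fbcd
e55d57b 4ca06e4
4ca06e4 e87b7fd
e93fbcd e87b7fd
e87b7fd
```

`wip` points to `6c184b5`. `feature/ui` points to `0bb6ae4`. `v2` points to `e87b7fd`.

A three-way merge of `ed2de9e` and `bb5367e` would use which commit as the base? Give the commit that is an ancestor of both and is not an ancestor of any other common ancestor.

Ancestors of ed2de9e: {4ca06e4, e55d57b, e87b7fd, ed2de9e}.
Ancestors of bb5367e: {4ca06e4, bb5367e, e55d57b, e87b7fd, e93fbcd}.
Common ancestors: {4ca06e4, e55d57b, e87b7fd}.
Among these, e55d57b is not an ancestor of any other common ancestor — it is the merge base.

e55d57b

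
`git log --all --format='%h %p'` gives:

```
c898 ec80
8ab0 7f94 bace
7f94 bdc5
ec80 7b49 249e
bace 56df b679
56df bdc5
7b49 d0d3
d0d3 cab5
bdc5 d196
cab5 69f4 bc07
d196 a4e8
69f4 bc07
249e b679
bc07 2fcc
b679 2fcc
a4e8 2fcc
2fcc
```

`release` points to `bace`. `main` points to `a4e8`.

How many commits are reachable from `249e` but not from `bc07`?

2

Reachable from 249e: {249e, 2fcc, b679}.
Reachable from bc07: {2fcc, bc07}.
In 249e's history but not bc07's: {249e, b679} — 2 commits.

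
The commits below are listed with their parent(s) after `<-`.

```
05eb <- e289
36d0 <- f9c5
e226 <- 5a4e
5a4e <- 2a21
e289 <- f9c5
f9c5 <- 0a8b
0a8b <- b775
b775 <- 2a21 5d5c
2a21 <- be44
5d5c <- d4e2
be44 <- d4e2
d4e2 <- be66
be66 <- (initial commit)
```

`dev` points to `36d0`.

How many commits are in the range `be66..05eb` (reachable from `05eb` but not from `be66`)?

9

Reachable from 05eb: {05eb, 0a8b, 2a21, 5d5c, b775, be44, be66, d4e2, e289, f9c5}.
Reachable from be66: {be66}.
In 05eb's history but not be66's: {05eb, 0a8b, 2a21, 5d5c, b775, be44, d4e2, e289, f9c5} — 9 commits.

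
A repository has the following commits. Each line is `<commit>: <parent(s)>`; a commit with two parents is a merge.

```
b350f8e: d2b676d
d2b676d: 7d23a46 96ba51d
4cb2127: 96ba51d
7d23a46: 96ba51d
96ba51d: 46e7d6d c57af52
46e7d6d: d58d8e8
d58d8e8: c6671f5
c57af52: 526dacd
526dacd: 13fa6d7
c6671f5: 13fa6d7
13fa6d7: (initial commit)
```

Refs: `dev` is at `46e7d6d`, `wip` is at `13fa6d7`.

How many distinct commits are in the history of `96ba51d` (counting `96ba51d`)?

7

Walking parent pointers from 96ba51d: reachable set = {13fa6d7, 46e7d6d, 526dacd, 96ba51d, c57af52, c6671f5, d58d8e8}.
That is 7 commits.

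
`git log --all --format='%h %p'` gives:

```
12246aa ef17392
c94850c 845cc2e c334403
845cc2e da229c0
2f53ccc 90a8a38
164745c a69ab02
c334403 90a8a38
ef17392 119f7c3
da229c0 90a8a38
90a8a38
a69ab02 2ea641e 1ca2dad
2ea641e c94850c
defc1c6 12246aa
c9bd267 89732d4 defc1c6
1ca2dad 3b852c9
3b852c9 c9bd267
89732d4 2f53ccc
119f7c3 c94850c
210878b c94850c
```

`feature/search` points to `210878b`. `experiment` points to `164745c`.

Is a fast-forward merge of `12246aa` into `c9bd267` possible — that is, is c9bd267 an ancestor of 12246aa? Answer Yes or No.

A fast-forward from c9bd267 to 12246aa is possible iff c9bd267 is an ancestor of 12246aa.
Ancestors of 12246aa: {119f7c3, 12246aa, 845cc2e, 90a8a38, c334403, c94850c, da229c0, ef17392}.
c9bd267 is not among them, so fast-forward is not possible.

No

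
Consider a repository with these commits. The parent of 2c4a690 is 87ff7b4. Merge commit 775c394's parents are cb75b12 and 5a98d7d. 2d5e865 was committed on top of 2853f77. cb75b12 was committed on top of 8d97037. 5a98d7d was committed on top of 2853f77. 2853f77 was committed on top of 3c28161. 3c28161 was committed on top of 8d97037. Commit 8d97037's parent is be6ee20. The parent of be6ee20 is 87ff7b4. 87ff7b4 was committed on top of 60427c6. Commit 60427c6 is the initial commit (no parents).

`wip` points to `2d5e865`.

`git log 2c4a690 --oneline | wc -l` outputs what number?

Walking parent pointers from 2c4a690: reachable set = {2c4a690, 60427c6, 87ff7b4}.
That is 3 commits.

3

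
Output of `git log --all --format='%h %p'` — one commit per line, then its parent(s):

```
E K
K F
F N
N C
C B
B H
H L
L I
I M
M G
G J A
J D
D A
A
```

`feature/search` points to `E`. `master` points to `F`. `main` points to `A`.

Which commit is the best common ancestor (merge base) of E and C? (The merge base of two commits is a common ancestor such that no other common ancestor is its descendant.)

Ancestors of E: {A, B, C, D, E, F, G, H, I, J, K, L, M, N}.
Ancestors of C: {A, B, C, D, G, H, I, J, L, M}.
Common ancestors: {A, B, C, D, G, H, I, J, L, M}.
Among these, C is not an ancestor of any other common ancestor — it is the merge base.

C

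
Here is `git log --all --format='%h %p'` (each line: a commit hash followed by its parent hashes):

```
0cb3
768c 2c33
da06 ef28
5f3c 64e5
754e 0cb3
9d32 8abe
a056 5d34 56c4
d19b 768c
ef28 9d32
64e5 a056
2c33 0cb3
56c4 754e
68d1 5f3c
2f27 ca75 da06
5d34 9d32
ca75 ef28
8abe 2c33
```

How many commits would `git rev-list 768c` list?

3

Walking parent pointers from 768c: reachable set = {0cb3, 2c33, 768c}.
That is 3 commits.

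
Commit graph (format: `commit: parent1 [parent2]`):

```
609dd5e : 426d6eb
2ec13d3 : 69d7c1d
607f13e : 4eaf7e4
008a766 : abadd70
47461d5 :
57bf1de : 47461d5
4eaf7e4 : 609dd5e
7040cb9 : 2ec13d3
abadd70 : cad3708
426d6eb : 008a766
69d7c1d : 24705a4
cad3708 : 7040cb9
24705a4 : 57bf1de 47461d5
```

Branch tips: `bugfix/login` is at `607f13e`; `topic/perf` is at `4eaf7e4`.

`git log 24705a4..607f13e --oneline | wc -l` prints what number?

Reachable from 607f13e: {008a766, 24705a4, 2ec13d3, 426d6eb, 47461d5, 4eaf7e4, 57bf1de, 607f13e, 609dd5e, 69d7c1d, 7040cb9, abadd70, cad3708}.
Reachable from 24705a4: {24705a4, 47461d5, 57bf1de}.
In 607f13e's history but not 24705a4's: {008a766, 2ec13d3, 426d6eb, 4eaf7e4, 607f13e, 609dd5e, 69d7c1d, 7040cb9, abadd70, cad3708} — 10 commits.

10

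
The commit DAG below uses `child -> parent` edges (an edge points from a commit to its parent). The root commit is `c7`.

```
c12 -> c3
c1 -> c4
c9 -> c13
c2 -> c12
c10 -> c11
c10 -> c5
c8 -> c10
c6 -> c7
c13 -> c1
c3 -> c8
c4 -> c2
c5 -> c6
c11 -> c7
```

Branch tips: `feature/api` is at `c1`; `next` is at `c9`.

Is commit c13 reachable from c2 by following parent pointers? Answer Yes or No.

Ancestors of c2: {c10, c11, c12, c2, c3, c5, c6, c7, c8}.
c13 is not in that set, so it is not an ancestor of c2.

No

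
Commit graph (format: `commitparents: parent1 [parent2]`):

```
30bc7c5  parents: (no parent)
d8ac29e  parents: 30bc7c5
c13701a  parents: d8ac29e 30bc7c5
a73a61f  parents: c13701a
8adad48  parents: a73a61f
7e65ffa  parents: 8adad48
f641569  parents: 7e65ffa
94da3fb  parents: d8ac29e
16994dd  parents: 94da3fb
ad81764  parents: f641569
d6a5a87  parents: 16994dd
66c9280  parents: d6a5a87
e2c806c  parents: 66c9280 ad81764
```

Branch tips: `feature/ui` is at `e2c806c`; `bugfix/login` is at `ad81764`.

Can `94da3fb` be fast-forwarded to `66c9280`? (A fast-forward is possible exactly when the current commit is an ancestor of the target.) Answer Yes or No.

A fast-forward from 94da3fb to 66c9280 is possible iff 94da3fb is an ancestor of 66c9280.
Ancestors of 66c9280: {16994dd, 30bc7c5, 66c9280, 94da3fb, d6a5a87, d8ac29e}.
94da3fb is among them, so fast-forward is possible.

Yes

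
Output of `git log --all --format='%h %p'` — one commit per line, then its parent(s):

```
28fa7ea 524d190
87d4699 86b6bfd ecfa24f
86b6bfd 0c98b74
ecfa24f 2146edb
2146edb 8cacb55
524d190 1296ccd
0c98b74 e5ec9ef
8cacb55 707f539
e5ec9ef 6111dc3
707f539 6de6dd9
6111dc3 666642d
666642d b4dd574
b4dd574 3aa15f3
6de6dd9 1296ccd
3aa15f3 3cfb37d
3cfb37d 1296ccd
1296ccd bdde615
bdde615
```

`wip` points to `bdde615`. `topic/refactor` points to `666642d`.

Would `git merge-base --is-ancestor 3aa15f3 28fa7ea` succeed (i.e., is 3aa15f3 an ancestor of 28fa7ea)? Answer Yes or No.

No

Ancestors of 28fa7ea: {1296ccd, 28fa7ea, 524d190, bdde615}.
3aa15f3 is not in that set, so it is not an ancestor of 28fa7ea.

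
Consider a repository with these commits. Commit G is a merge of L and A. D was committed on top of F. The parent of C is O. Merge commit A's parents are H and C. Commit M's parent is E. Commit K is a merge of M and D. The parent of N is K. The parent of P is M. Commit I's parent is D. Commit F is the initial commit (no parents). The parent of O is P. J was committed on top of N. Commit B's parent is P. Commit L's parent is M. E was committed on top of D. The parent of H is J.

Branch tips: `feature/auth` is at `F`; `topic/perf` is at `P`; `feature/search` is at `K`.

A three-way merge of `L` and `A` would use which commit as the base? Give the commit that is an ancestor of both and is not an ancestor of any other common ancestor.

Ancestors of L: {D, E, F, L, M}.
Ancestors of A: {A, C, D, E, F, H, J, K, M, N, O, P}.
Common ancestors: {D, E, F, M}.
Among these, M is not an ancestor of any other common ancestor — it is the merge base.

M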